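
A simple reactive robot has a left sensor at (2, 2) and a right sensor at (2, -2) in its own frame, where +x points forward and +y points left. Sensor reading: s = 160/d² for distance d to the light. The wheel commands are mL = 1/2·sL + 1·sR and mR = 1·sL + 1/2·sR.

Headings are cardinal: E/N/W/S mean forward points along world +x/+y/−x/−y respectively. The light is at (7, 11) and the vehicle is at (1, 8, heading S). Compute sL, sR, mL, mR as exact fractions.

left sensor world pos  = (3, 6); dL² = 41
right sensor world pos = (-1, 6); dR² = 89
sL = 160/41 = 160/41
sR = 160/89 = 160/89
mL = 1/2·sL + 1·sR = 13680/3649
mR = 1·sL + 1/2·sR = 17520/3649

160/41 160/89 13680/3649 17520/3649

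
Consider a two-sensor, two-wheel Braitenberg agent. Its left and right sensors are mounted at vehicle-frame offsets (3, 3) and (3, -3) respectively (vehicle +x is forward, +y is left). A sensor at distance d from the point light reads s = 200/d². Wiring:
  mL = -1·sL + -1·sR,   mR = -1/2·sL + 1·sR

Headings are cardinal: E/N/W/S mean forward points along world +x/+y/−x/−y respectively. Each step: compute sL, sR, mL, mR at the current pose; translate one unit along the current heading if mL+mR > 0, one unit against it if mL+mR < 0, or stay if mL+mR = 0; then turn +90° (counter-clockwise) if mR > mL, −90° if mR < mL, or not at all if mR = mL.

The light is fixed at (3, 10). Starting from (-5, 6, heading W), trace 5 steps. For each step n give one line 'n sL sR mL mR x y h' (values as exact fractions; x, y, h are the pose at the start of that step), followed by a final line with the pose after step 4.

0 20/17 100/61 -2920/1037 1090/1037 -5 6 W
1 40/13 200/149 -8560/1937 -380/1937 -4 6 S
2 25/2 50/13 -425/26 -125/52 -4 7 E
3 200/121 8 -1168/121 868/121 -5 7 N
4 20/17 100/61 -2920/1037 1090/1037 -5 6 W
final -4 6 S

n=0: pose=(-5,6,W); sL=20/17, sR=100/61; mL=-2920/1037, mR=1090/1037; mL+mR=-30/17 → advance -1; mR−mL=4010/1037 → turn +1·90°
n=1: pose=(-4,6,S); sL=40/13, sR=200/149; mL=-8560/1937, mR=-380/1937; mL+mR=-60/13 → advance -1; mR−mL=8180/1937 → turn +1·90°
n=2: pose=(-4,7,E); sL=25/2, sR=50/13; mL=-425/26, mR=-125/52; mL+mR=-75/4 → advance -1; mR−mL=725/52 → turn +1·90°
n=3: pose=(-5,7,N); sL=200/121, sR=8; mL=-1168/121, mR=868/121; mL+mR=-300/121 → advance -1; mR−mL=2036/121 → turn +1·90°
n=4: pose=(-5,6,W); sL=20/17, sR=100/61; mL=-2920/1037, mR=1090/1037; mL+mR=-30/17 → advance -1; mR−mL=4010/1037 → turn +1·90°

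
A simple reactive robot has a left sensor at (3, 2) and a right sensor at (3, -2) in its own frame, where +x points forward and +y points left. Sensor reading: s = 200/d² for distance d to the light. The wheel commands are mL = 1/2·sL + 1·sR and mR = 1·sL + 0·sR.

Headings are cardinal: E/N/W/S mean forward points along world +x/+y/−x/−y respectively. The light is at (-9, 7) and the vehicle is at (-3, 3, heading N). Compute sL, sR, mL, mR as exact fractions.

left sensor world pos  = (-5, 6); dL² = 17
right sensor world pos = (-1, 6); dR² = 65
sL = 200/17 = 200/17
sR = 200/65 = 40/13
mL = 1/2·sL + 1·sR = 1980/221
mR = 1·sL + 0·sR = 200/17

200/17 40/13 1980/221 200/17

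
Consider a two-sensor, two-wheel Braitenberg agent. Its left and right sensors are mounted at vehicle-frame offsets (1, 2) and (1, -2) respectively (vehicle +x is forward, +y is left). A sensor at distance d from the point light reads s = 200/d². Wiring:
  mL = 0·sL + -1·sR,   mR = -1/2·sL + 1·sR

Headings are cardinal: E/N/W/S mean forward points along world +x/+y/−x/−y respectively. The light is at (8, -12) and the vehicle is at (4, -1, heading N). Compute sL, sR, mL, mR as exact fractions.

10/9 50/37 -50/37 265/333

left sensor world pos  = (2, 0); dL² = 180
right sensor world pos = (6, 0); dR² = 148
sL = 200/180 = 10/9
sR = 200/148 = 50/37
mL = 0·sL + -1·sR = -50/37
mR = -1/2·sL + 1·sR = 265/333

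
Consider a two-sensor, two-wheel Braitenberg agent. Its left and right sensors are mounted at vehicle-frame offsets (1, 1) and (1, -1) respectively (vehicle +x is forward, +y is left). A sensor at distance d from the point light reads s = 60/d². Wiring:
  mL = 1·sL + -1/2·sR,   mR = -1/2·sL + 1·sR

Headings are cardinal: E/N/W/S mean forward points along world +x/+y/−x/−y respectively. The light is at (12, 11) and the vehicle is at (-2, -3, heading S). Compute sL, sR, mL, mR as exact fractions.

left sensor world pos  = (-1, -4); dL² = 394
right sensor world pos = (-3, -4); dR² = 450
sL = 60/394 = 30/197
sR = 60/450 = 2/15
mL = 1·sL + -1/2·sR = 253/2955
mR = -1/2·sL + 1·sR = 169/2955

30/197 2/15 253/2955 169/2955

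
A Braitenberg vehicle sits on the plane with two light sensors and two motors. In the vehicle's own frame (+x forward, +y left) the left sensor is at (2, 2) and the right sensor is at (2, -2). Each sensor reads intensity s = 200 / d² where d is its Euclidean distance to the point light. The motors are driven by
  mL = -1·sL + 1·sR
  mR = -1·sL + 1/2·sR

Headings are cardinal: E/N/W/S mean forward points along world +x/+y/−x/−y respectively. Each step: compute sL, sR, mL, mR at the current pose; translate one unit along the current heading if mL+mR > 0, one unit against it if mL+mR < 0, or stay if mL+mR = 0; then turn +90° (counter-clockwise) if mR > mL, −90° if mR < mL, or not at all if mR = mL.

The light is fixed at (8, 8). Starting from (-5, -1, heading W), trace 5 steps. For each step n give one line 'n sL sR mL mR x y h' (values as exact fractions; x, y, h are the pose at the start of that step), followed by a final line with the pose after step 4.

0 100/173 100/137 3600/23701 -5050/23701 -5 -1 W
1 40/49 200/149 3840/7301 -1060/7301 -4 -1 N
2 25/17 1 -8/17 -33/34 -4 0 E
3 200/221 8/13 -64/221 -132/221 -5 0 S
4 100/153 4/5 112/765 -194/765 -5 1 W
final -4 1 N

n=0: pose=(-5,-1,W); sL=100/173, sR=100/137; mL=3600/23701, mR=-5050/23701; mL+mR=-1450/23701 → advance -1; mR−mL=-50/137 → turn -1·90°
n=1: pose=(-4,-1,N); sL=40/49, sR=200/149; mL=3840/7301, mR=-1060/7301; mL+mR=2780/7301 → advance +1; mR−mL=-100/149 → turn -1·90°
n=2: pose=(-4,0,E); sL=25/17, sR=1; mL=-8/17, mR=-33/34; mL+mR=-49/34 → advance -1; mR−mL=-1/2 → turn -1·90°
n=3: pose=(-5,0,S); sL=200/221, sR=8/13; mL=-64/221, mR=-132/221; mL+mR=-196/221 → advance -1; mR−mL=-4/13 → turn -1·90°
n=4: pose=(-5,1,W); sL=100/153, sR=4/5; mL=112/765, mR=-194/765; mL+mR=-82/765 → advance -1; mR−mL=-2/5 → turn -1·90°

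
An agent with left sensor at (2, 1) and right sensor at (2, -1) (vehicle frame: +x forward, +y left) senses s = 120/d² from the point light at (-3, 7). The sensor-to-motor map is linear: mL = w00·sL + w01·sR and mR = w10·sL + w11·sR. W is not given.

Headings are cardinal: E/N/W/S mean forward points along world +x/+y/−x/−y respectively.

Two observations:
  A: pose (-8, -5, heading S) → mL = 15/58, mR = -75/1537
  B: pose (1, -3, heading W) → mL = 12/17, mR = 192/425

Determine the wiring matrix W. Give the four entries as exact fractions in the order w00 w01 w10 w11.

obs A: pose=(-8,-5,S) → sL=30/53, sR=15/29, mL=15/58, mR=-75/1537
obs B: pose=(1,-3,W) → sL=24/25, sR=24/17, mL=12/17, mR=192/425
sensor matrix S = [[30/53, 15/29], [24/25, 24/17]]; det S = 39528/130645
solve [mL_A; mL_B] = S·[w00; w01] and [mR_A; mR_B] = S·[w10; w11]:
  w00 = 0, w01 = 1/2, w10 = -1, w11 = 1

0 1/2 -1 1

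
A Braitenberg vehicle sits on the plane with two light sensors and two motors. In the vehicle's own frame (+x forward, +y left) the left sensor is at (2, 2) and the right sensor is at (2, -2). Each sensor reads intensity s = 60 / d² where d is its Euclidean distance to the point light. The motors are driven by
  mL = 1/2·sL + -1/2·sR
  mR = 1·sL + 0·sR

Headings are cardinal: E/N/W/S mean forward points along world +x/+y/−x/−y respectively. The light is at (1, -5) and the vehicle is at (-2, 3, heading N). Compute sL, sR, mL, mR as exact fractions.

left sensor world pos  = (-4, 5); dL² = 125
right sensor world pos = (0, 5); dR² = 101
sL = 60/125 = 12/25
sR = 60/101 = 60/101
mL = 1/2·sL + -1/2·sR = -144/2525
mR = 1·sL + 0·sR = 12/25

12/25 60/101 -144/2525 12/25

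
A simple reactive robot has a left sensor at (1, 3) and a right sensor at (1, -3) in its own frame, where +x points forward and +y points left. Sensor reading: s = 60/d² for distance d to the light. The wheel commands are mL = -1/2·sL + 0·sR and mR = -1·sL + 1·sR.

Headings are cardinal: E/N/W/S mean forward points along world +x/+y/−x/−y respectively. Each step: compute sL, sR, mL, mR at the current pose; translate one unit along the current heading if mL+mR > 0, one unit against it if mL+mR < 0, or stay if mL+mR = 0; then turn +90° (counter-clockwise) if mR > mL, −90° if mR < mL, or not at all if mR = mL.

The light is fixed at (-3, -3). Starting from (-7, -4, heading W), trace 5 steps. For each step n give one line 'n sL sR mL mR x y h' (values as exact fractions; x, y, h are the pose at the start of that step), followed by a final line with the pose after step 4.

0 60/41 60/29 -30/41 720/1189 -7 -4 W
1 15 3/2 -15/2 -27/2 -6 -4 S
2 12/5 12/5 -6/5 0 -6 -3 W
3 30 30/13 -15 -360/13 -5 -3 S
4 60/13 12/5 -30/13 -144/65 -5 -2 W
final -4 -2 S

n=0: pose=(-7,-4,W); sL=60/41, sR=60/29; mL=-30/41, mR=720/1189; mL+mR=-150/1189 → advance -1; mR−mL=1590/1189 → turn +1·90°
n=1: pose=(-6,-4,S); sL=15, sR=3/2; mL=-15/2, mR=-27/2; mL+mR=-21 → advance -1; mR−mL=-6 → turn -1·90°
n=2: pose=(-6,-3,W); sL=12/5, sR=12/5; mL=-6/5, mR=0; mL+mR=-6/5 → advance -1; mR−mL=6/5 → turn +1·90°
n=3: pose=(-5,-3,S); sL=30, sR=30/13; mL=-15, mR=-360/13; mL+mR=-555/13 → advance -1; mR−mL=-165/13 → turn -1·90°
n=4: pose=(-5,-2,W); sL=60/13, sR=12/5; mL=-30/13, mR=-144/65; mL+mR=-294/65 → advance -1; mR−mL=6/65 → turn +1·90°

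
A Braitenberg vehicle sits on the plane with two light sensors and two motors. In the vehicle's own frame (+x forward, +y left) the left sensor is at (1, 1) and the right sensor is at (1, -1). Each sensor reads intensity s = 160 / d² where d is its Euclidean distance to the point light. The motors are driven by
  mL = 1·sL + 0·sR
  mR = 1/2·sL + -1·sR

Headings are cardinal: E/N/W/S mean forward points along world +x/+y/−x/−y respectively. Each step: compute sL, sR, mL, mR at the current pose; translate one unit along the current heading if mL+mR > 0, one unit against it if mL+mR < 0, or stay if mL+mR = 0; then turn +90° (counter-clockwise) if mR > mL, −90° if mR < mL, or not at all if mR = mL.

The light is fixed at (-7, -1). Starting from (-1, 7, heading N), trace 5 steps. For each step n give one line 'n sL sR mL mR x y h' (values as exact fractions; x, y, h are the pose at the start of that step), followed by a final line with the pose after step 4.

n=0: pose=(-1,7,N); sL=80/53, sR=16/13; mL=80/53, mR=-328/689; mL+mR=712/689 → advance +1; mR−mL=-1368/689 → turn -1·90°
n=1: pose=(-1,8,E); sL=160/149, sR=160/113; mL=160/149, mR=-14800/16837; mL+mR=3280/16837 → advance +1; mR−mL=-32880/16837 → turn -1·90°
n=2: pose=(0,8,S); sL=5/4, sR=8/5; mL=5/4, mR=-39/40; mL+mR=11/40 → advance +1; mR−mL=-89/40 → turn -1·90°
n=3: pose=(0,7,W); sL=32/17, sR=160/117; mL=32/17, mR=-848/1989; mL+mR=2896/1989 → advance +1; mR−mL=-4592/1989 → turn -1·90°
n=4: pose=(-1,7,N); sL=80/53, sR=16/13; mL=80/53, mR=-328/689; mL+mR=712/689 → advance +1; mR−mL=-1368/689 → turn -1·90°

0 80/53 16/13 80/53 -328/689 -1 7 N
1 160/149 160/113 160/149 -14800/16837 -1 8 E
2 5/4 8/5 5/4 -39/40 0 8 S
3 32/17 160/117 32/17 -848/1989 0 7 W
4 80/53 16/13 80/53 -328/689 -1 7 N
final -1 8 E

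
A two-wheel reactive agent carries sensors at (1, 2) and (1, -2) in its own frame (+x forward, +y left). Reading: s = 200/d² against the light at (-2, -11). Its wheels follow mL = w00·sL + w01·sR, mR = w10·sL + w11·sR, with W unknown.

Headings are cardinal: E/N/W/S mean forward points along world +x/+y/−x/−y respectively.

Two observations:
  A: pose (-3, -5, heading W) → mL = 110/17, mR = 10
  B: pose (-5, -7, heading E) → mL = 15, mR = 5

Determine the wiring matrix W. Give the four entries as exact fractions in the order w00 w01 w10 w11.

1/2 1/2 1 0

obs A: pose=(-3,-5,W) → sL=10, sR=50/17, mL=110/17, mR=10
obs B: pose=(-5,-7,E) → sL=5, sR=25, mL=15, mR=5
sensor matrix S = [[10, 50/17], [5, 25]]; det S = 4000/17
solve [mL_A; mL_B] = S·[w00; w01] and [mR_A; mR_B] = S·[w10; w11]:
  w00 = 1/2, w01 = 1/2, w10 = 1, w11 = 0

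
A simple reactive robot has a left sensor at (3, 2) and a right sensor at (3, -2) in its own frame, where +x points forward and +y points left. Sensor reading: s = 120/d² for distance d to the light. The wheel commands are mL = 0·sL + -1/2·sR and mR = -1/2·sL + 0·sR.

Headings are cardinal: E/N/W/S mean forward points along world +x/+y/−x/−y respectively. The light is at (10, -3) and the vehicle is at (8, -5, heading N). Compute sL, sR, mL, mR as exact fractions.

120/17 120 -60 -60/17

left sensor world pos  = (6, -2); dL² = 17
right sensor world pos = (10, -2); dR² = 1
sL = 120/17 = 120/17
sR = 120/1 = 120
mL = 0·sL + -1/2·sR = -60
mR = -1/2·sL + 0·sR = -60/17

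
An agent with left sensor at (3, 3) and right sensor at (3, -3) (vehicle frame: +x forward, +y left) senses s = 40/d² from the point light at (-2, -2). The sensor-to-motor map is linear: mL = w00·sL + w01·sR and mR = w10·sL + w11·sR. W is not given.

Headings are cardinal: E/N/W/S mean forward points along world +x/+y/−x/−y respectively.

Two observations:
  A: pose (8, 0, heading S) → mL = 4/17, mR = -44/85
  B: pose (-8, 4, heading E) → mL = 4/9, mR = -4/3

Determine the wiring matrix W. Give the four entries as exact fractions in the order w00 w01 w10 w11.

obs A: pose=(8,0,S) → sL=4/17, sR=4/5, mL=4/17, mR=-44/85
obs B: pose=(-8,4,E) → sL=4/9, sR=20/9, mL=4/9, mR=-4/3
sensor matrix S = [[4/17, 4/5], [4/9, 20/9]]; det S = 128/765
solve [mL_A; mL_B] = S·[w00; w01] and [mR_A; mR_B] = S·[w10; w11]:
  w00 = 1, w01 = 0, w10 = -1/2, w11 = -1/2

1 0 -1/2 -1/2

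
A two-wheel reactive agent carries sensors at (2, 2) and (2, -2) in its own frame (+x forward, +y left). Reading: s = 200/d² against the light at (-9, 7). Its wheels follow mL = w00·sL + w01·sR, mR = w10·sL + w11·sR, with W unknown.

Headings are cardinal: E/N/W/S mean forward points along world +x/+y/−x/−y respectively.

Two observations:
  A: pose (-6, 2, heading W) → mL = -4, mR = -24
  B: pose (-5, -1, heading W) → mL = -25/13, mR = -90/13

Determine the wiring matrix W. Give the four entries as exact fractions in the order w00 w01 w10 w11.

obs A: pose=(-6,2,W) → sL=4, sR=20, mL=-4, mR=-24
obs B: pose=(-5,-1,W) → sL=25/13, sR=5, mL=-25/13, mR=-90/13
sensor matrix S = [[4, 20], [25/13, 5]]; det S = -240/13
solve [mL_A; mL_B] = S·[w00; w01] and [mR_A; mR_B] = S·[w10; w11]:
  w00 = -1, w01 = 0, w10 = -1, w11 = -1

-1 0 -1 -1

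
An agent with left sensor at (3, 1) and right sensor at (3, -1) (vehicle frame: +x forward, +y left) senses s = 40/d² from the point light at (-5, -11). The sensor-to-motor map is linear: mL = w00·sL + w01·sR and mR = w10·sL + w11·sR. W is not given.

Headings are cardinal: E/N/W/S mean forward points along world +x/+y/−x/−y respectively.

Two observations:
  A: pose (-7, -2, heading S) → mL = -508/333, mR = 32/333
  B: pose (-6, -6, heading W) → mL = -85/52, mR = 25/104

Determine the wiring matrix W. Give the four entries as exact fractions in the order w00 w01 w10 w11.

obs A: pose=(-7,-2,S) → sL=40/37, sR=8/9, mL=-508/333, mR=32/333
obs B: pose=(-6,-6,W) → sL=5/4, sR=10/13, mL=-85/52, mR=25/104
sensor matrix S = [[40/37, 8/9], [5/4, 10/13]]; det S = -1210/4329
solve [mL_A; mL_B] = S·[w00; w01] and [mR_A; mR_B] = S·[w10; w11]:
  w00 = -1, w01 = -1/2, w10 = 1/2, w11 = -1/2

-1 -1/2 1/2 -1/2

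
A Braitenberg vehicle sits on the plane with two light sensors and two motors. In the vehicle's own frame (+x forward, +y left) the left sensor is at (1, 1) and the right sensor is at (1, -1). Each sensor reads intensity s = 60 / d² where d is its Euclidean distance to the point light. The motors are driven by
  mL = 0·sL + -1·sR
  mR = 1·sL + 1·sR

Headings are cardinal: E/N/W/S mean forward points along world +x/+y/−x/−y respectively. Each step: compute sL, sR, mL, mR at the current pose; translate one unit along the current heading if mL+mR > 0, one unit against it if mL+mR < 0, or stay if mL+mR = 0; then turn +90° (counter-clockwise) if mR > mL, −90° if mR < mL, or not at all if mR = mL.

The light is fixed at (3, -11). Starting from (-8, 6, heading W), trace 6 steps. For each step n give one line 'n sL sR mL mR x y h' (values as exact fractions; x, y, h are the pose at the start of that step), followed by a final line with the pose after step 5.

0 3/20 5/39 -5/39 217/780 -8 6 W
1 60/377 12/85 -12/85 9624/32045 -9 6 S
2 6/41 30/173 -30/173 2268/7093 -9 5 E
3 60/433 60/389 -60/389 49320/168437 -8 5 N
4 3/20 5/39 -5/39 217/780 -8 6 W
5 60/377 12/85 -12/85 9624/32045 -9 6 S
final -9 5 E

n=0: pose=(-8,6,W); sL=3/20, sR=5/39; mL=-5/39, mR=217/780; mL+mR=3/20 → advance +1; mR−mL=317/780 → turn +1·90°
n=1: pose=(-9,6,S); sL=60/377, sR=12/85; mL=-12/85, mR=9624/32045; mL+mR=60/377 → advance +1; mR−mL=14148/32045 → turn +1·90°
n=2: pose=(-9,5,E); sL=6/41, sR=30/173; mL=-30/173, mR=2268/7093; mL+mR=6/41 → advance +1; mR−mL=3498/7093 → turn +1·90°
n=3: pose=(-8,5,N); sL=60/433, sR=60/389; mL=-60/389, mR=49320/168437; mL+mR=60/433 → advance +1; mR−mL=75300/168437 → turn +1·90°
n=4: pose=(-8,6,W); sL=3/20, sR=5/39; mL=-5/39, mR=217/780; mL+mR=3/20 → advance +1; mR−mL=317/780 → turn +1·90°
n=5: pose=(-9,6,S); sL=60/377, sR=12/85; mL=-12/85, mR=9624/32045; mL+mR=60/377 → advance +1; mR−mL=14148/32045 → turn +1·90°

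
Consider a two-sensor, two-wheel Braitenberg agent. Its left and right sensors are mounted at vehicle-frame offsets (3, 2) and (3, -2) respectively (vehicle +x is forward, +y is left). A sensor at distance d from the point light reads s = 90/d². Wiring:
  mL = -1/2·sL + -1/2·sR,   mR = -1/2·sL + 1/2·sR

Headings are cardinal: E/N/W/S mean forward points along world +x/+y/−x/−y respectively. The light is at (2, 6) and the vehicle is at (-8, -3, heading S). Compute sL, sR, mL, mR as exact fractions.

left sensor world pos  = (-6, -6); dL² = 208
right sensor world pos = (-10, -6); dR² = 288
sL = 90/208 = 45/104
sR = 90/288 = 5/16
mL = -1/2·sL + -1/2·sR = -155/416
mR = -1/2·sL + 1/2·sR = -25/416

45/104 5/16 -155/416 -25/416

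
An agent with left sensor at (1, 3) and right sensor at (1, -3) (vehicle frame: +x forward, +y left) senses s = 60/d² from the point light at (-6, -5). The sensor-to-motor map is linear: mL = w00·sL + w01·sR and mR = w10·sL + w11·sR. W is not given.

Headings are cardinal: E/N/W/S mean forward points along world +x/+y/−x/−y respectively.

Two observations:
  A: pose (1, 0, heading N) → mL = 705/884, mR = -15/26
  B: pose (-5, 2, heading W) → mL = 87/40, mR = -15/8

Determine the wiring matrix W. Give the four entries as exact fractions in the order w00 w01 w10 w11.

obs A: pose=(1,0,N) → sL=15/13, sR=15/34, mL=705/884, mR=-15/26
obs B: pose=(-5,2,W) → sL=15/4, sR=3/5, mL=87/40, mR=-15/8
sensor matrix S = [[15/13, 15/34], [15/4, 3/5]]; det S = -1701/1768
solve [mL_A; mL_B] = S·[w00; w01] and [mR_A; mR_B] = S·[w10; w11]:
  w00 = 1/2, w01 = 1/2, w10 = -1/2, w11 = 0

1/2 1/2 -1/2 0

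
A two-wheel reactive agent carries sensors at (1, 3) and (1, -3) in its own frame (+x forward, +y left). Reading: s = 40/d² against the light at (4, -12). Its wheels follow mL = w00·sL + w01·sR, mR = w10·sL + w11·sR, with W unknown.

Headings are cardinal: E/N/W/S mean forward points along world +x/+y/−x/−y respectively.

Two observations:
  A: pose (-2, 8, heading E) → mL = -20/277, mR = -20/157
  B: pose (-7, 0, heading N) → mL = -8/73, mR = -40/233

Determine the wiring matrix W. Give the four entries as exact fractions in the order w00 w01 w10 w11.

-1 0 0 -1

obs A: pose=(-2,8,E) → sL=20/277, sR=20/157, mL=-20/277, mR=-20/157
obs B: pose=(-7,0,N) → sL=8/73, sR=40/233, mL=-8/73, mR=-40/233
sensor matrix S = [[20/277, 20/157], [8/73, 40/233]]; det S = -1157760/739704401
solve [mL_A; mL_B] = S·[w00; w01] and [mR_A; mR_B] = S·[w10; w11]:
  w00 = -1, w01 = 0, w10 = 0, w11 = -1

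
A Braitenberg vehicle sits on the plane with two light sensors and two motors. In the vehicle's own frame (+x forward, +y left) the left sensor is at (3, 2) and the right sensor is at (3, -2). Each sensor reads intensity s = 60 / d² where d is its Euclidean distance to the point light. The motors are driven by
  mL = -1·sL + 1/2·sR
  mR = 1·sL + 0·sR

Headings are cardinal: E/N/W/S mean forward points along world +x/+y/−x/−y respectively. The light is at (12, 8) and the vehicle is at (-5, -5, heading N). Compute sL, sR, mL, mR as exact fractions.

60/461 12/65 -1134/29965 60/461

left sensor world pos  = (-7, -2); dL² = 461
right sensor world pos = (-3, -2); dR² = 325
sL = 60/461 = 60/461
sR = 60/325 = 12/65
mL = -1·sL + 1/2·sR = -1134/29965
mR = 1·sL + 0·sR = 60/461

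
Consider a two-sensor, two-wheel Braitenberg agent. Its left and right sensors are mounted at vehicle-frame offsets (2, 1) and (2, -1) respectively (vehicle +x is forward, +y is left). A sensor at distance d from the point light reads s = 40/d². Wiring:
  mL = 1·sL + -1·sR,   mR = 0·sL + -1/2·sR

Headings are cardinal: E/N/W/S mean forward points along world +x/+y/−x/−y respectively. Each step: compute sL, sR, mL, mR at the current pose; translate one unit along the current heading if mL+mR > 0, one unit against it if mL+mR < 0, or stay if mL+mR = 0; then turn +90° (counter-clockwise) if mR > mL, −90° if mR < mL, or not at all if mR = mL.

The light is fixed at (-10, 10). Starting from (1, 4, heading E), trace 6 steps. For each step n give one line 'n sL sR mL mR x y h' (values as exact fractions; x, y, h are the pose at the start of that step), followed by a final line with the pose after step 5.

0 20/97 20/109 240/10573 -10/109 1 4 E
1 8/37 8/29 -64/1073 -4/29 0 4 S
2 2/5 1/2 -1/10 -1/4 0 5 W
3 40/109 40/153 1760/16677 -20/153 1 5 N
4 20/97 20/109 240/10573 -10/109 1 4 E
5 8/37 8/29 -64/1073 -4/29 0 4 S
final 0 5 W

n=0: pose=(1,4,E); sL=20/97, sR=20/109; mL=240/10573, mR=-10/109; mL+mR=-730/10573 → advance -1; mR−mL=-1210/10573 → turn -1·90°
n=1: pose=(0,4,S); sL=8/37, sR=8/29; mL=-64/1073, mR=-4/29; mL+mR=-212/1073 → advance -1; mR−mL=-84/1073 → turn -1·90°
n=2: pose=(0,5,W); sL=2/5, sR=1/2; mL=-1/10, mR=-1/4; mL+mR=-7/20 → advance -1; mR−mL=-3/20 → turn -1·90°
n=3: pose=(1,5,N); sL=40/109, sR=40/153; mL=1760/16677, mR=-20/153; mL+mR=-140/5559 → advance -1; mR−mL=-3940/16677 → turn -1·90°
n=4: pose=(1,4,E); sL=20/97, sR=20/109; mL=240/10573, mR=-10/109; mL+mR=-730/10573 → advance -1; mR−mL=-1210/10573 → turn -1·90°
n=5: pose=(0,4,S); sL=8/37, sR=8/29; mL=-64/1073, mR=-4/29; mL+mR=-212/1073 → advance -1; mR−mL=-84/1073 → turn -1·90°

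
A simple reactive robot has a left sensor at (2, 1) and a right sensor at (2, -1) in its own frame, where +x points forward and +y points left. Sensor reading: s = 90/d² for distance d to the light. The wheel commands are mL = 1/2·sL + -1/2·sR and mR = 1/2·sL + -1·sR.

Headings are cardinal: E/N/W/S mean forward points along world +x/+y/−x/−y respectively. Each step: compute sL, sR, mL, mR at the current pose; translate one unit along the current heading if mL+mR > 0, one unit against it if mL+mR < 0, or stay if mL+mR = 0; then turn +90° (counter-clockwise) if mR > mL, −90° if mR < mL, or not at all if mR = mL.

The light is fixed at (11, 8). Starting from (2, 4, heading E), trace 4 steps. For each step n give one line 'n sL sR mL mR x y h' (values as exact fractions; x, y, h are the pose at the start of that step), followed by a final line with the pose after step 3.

n=0: pose=(2,4,E); sL=45/29, sR=45/37; mL=180/1073, mR=-945/2146; mL+mR=-585/2146 → advance -1; mR−mL=-45/74 → turn -1·90°
n=1: pose=(1,4,S); sL=10/13, sR=90/157; mL=200/2041, mR=-385/2041; mL+mR=-185/2041 → advance -1; mR−mL=-45/157 → turn -1·90°
n=2: pose=(1,5,W); sL=9/16, sR=45/74; mL=-27/1184, mR=-387/1184; mL+mR=-207/592 → advance -1; mR−mL=-45/148 → turn -1·90°
n=3: pose=(2,5,N); sL=90/101, sR=18/13; mL=-324/1313, mR=-1233/1313; mL+mR=-1557/1313 → advance -1; mR−mL=-9/13 → turn -1·90°

0 45/29 45/37 180/1073 -945/2146 2 4 E
1 10/13 90/157 200/2041 -385/2041 1 4 S
2 9/16 45/74 -27/1184 -387/1184 1 5 W
3 90/101 18/13 -324/1313 -1233/1313 2 5 N
final 2 4 E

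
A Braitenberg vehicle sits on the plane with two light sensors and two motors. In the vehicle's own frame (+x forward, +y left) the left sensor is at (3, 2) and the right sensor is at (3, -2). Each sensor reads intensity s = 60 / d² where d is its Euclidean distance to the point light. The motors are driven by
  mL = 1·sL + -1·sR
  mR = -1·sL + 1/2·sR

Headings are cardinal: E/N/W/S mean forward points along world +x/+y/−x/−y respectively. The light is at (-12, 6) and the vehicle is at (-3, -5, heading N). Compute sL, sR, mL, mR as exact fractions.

60/113 12/37 864/4181 -1542/4181

left sensor world pos  = (-5, -2); dL² = 113
right sensor world pos = (-1, -2); dR² = 185
sL = 60/113 = 60/113
sR = 60/185 = 12/37
mL = 1·sL + -1·sR = 864/4181
mR = -1·sL + 1/2·sR = -1542/4181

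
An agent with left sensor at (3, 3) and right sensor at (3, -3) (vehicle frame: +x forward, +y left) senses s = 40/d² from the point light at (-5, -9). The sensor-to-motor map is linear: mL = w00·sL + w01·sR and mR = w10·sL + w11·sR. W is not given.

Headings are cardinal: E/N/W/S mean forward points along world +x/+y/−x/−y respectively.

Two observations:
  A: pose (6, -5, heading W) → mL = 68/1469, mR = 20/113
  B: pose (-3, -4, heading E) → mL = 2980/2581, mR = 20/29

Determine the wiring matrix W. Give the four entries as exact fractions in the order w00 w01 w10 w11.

obs A: pose=(6,-5,W) → sL=8/13, sR=40/113, mL=68/1469, mR=20/113
obs B: pose=(-3,-4,E) → sL=40/89, sR=40/29, mL=2980/2581, mR=20/29
sensor matrix S = [[8/13, 40/113], [40/89, 40/29]]; det S = 2615040/3791489
solve [mL_A; mL_B] = S·[w00; w01] and [mR_A; mR_B] = S·[w10; w11]:
  w00 = -1/2, w01 = 1, w10 = 0, w11 = 1/2

-1/2 1 0 1/2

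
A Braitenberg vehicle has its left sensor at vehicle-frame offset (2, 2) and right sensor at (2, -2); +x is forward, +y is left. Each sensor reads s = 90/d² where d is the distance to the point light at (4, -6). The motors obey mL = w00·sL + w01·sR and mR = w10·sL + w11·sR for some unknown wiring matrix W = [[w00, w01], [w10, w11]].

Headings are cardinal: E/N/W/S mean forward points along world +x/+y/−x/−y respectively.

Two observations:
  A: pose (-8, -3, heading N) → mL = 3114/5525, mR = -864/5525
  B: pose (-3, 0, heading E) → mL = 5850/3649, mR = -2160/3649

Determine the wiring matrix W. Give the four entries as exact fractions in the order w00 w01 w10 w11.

obs A: pose=(-8,-3,N) → sL=90/221, sR=18/25, mL=3114/5525, mR=-864/5525
obs B: pose=(-3,0,E) → sL=90/89, sR=90/41, mL=5850/3649, mR=-2160/3649
sensor matrix S = [[90/221, 18/25], [90/89, 90/41]]; det S = 668736/4032145
solve [mL_A; mL_B] = S·[w00; w01] and [mR_A; mR_B] = S·[w10; w11]:
  w00 = 1/2, w01 = 1/2, w10 = 1/2, w11 = -1/2

1/2 1/2 1/2 -1/2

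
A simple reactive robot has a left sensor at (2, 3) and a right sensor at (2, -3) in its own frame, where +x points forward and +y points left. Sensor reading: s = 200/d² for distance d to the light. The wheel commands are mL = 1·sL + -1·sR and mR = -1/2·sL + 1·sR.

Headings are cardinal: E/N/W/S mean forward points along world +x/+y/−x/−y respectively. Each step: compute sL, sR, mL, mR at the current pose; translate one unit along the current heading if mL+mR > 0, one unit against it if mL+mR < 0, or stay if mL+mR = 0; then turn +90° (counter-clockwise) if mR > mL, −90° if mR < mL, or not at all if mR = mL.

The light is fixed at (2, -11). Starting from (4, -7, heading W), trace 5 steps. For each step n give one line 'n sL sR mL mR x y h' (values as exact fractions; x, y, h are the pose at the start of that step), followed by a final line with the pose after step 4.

n=0: pose=(4,-7,W); sL=200, sR=200/49; mL=9600/49, mR=-4700/49; mL+mR=100 → advance +1; mR−mL=-14300/49 → turn -1·90°
n=1: pose=(3,-7,N); sL=5, sR=50/13; mL=15/13, mR=35/26; mL+mR=5/2 → advance +1; mR−mL=5/26 → turn +1·90°
n=2: pose=(3,-6,W); sL=40, sR=40/13; mL=480/13, mR=-220/13; mL+mR=20 → advance +1; mR−mL=-700/13 → turn -1·90°
n=3: pose=(2,-6,N); sL=100/29, sR=100/29; mL=0, mR=50/29; mL+mR=50/29 → advance +1; mR−mL=50/29 → turn +1·90°
n=4: pose=(2,-5,W); sL=200/13, sR=40/17; mL=2880/221, mR=-1180/221; mL+mR=100/13 → advance +1; mR−mL=-4060/221 → turn -1·90°

0 200 200/49 9600/49 -4700/49 4 -7 W
1 5 50/13 15/13 35/26 3 -7 N
2 40 40/13 480/13 -220/13 3 -6 W
3 100/29 100/29 0 50/29 2 -6 N
4 200/13 40/17 2880/221 -1180/221 2 -5 W
final 1 -5 N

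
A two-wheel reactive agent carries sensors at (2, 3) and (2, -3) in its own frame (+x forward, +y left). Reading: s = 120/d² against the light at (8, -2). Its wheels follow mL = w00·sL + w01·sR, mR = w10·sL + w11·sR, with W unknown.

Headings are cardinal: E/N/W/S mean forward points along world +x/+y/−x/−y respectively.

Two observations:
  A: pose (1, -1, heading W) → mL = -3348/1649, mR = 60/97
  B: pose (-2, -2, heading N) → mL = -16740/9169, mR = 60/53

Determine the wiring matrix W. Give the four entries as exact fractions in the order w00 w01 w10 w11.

obs A: pose=(1,-1,W) → sL=24/17, sR=120/97, mL=-3348/1649, mR=60/97
obs B: pose=(-2,-2,N) → sL=120/173, sR=120/53, mL=-16740/9169, mR=60/53
sensor matrix S = [[24/17, 120/97], [120/173, 120/53]]; det S = 35354880/15119681
solve [mL_A; mL_B] = S·[w00; w01] and [mR_A; mR_B] = S·[w10; w11]:
  w00 = -1, w01 = -1/2, w10 = 0, w11 = 1/2

-1 -1/2 0 1/2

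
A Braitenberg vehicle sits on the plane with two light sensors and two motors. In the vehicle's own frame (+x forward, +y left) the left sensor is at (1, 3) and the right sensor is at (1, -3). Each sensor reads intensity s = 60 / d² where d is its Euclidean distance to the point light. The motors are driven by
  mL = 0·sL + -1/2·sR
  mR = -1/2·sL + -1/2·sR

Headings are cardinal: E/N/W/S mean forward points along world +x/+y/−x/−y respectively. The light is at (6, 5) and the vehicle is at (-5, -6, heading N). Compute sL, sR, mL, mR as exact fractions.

15/74 15/41 -15/82 -1725/6068

left sensor world pos  = (-8, -5); dL² = 296
right sensor world pos = (-2, -5); dR² = 164
sL = 60/296 = 15/74
sR = 60/164 = 15/41
mL = 0·sL + -1/2·sR = -15/82
mR = -1/2·sL + -1/2·sR = -1725/6068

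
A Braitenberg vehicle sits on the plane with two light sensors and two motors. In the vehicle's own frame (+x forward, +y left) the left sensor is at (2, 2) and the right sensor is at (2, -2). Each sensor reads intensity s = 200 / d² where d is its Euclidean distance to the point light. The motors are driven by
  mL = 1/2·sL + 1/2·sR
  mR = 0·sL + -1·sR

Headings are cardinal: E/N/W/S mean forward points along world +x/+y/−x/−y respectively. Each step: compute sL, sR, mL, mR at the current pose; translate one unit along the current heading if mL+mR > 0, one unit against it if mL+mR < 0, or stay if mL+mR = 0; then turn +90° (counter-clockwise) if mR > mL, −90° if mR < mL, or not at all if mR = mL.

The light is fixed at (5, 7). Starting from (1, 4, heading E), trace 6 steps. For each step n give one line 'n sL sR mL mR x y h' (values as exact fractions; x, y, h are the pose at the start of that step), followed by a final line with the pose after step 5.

0 40 200/29 680/29 -200/29 1 4 E
1 100/13 4 76/13 -4 2 4 S
2 200/61 200/29 9000/1769 -200/29 2 3 W
3 10 50 30 -50 3 3 N
4 200/9 200/49 5800/441 -200/49 3 2 E
5 4 100/29 108/29 -100/29 4 2 S
final 4 1 W

n=0: pose=(1,4,E); sL=40, sR=200/29; mL=680/29, mR=-200/29; mL+mR=480/29 → advance +1; mR−mL=-880/29 → turn -1·90°
n=1: pose=(2,4,S); sL=100/13, sR=4; mL=76/13, mR=-4; mL+mR=24/13 → advance +1; mR−mL=-128/13 → turn -1·90°
n=2: pose=(2,3,W); sL=200/61, sR=200/29; mL=9000/1769, mR=-200/29; mL+mR=-3200/1769 → advance -1; mR−mL=-21200/1769 → turn -1·90°
n=3: pose=(3,3,N); sL=10, sR=50; mL=30, mR=-50; mL+mR=-20 → advance -1; mR−mL=-80 → turn -1·90°
n=4: pose=(3,2,E); sL=200/9, sR=200/49; mL=5800/441, mR=-200/49; mL+mR=4000/441 → advance +1; mR−mL=-7600/441 → turn -1·90°
n=5: pose=(4,2,S); sL=4, sR=100/29; mL=108/29, mR=-100/29; mL+mR=8/29 → advance +1; mR−mL=-208/29 → turn -1·90°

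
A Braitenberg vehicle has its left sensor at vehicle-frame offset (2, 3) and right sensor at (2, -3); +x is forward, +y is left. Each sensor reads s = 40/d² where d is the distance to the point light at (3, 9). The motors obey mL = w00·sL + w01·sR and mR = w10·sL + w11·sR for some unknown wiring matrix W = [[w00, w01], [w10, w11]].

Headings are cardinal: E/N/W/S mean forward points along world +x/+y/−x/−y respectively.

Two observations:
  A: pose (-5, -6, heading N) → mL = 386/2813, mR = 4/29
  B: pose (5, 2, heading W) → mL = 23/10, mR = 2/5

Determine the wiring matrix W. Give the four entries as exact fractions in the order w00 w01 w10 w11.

obs A: pose=(-5,-6,N) → sL=4/29, sR=20/97, mL=386/2813, mR=4/29
obs B: pose=(5,2,W) → sL=2/5, sR=5/2, mL=23/10, mR=2/5
sensor matrix S = [[4/29, 20/97], [2/5, 5/2]]; det S = 738/2813
solve [mL_A; mL_B] = S·[w00; w01] and [mR_A; mR_B] = S·[w10; w11]:
  w00 = -1/2, w01 = 1, w10 = 1, w11 = 0

-1/2 1 1 0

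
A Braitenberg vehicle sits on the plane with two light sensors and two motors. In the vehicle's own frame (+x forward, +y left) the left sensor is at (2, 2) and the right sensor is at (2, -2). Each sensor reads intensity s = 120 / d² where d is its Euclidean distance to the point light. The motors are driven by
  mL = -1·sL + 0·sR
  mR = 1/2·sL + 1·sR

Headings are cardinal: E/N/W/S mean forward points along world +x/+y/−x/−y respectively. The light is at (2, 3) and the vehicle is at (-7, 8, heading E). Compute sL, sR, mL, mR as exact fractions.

60/49 60/29 -60/49 3810/1421

left sensor world pos  = (-5, 10); dL² = 98
right sensor world pos = (-5, 6); dR² = 58
sL = 120/98 = 60/49
sR = 120/58 = 60/29
mL = -1·sL + 0·sR = -60/49
mR = 1/2·sL + 1·sR = 3810/1421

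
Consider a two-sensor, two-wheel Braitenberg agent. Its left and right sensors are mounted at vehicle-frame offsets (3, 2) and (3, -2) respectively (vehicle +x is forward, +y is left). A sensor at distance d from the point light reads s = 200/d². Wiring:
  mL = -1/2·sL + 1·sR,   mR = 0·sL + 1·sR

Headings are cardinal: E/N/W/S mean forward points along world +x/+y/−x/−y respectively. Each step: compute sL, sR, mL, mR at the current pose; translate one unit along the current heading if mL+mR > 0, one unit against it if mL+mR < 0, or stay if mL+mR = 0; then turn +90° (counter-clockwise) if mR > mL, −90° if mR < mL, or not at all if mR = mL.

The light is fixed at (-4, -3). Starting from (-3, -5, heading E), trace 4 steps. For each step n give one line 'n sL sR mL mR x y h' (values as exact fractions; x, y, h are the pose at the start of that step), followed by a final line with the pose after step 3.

n=0: pose=(-3,-5,E); sL=25/2, sR=25/4; mL=0, mR=25/4; mL+mR=25/4 → advance +1; mR−mL=25/4 → turn +1·90°
n=1: pose=(-2,-5,N); sL=200, sR=200/17; mL=-1500/17, mR=200/17; mL+mR=-1300/17 → advance -1; mR−mL=100 → turn +1·90°
n=2: pose=(-2,-6,W); sL=100/13, sR=100; mL=1250/13, mR=100; mL+mR=2550/13 → advance +1; mR−mL=50/13 → turn +1·90°
n=3: pose=(-3,-6,S); sL=40/9, sR=200/37; mL=1060/333, mR=200/37; mL+mR=2860/333 → advance +1; mR−mL=20/9 → turn +1·90°

0 25/2 25/4 0 25/4 -3 -5 E
1 200 200/17 -1500/17 200/17 -2 -5 N
2 100/13 100 1250/13 100 -2 -6 W
3 40/9 200/37 1060/333 200/37 -3 -6 S
final -3 -7 E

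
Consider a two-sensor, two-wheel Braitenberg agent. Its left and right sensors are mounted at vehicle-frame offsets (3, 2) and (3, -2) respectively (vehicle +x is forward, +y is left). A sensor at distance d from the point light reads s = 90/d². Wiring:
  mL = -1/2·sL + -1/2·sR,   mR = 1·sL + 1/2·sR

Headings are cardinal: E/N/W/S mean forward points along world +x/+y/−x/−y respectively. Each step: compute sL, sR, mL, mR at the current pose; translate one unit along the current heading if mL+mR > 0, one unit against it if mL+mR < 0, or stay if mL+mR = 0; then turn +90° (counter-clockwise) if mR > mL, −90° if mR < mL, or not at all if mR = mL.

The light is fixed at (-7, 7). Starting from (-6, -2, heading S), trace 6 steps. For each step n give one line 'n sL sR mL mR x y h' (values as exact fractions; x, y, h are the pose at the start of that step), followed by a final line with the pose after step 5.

0 10/17 18/29 -298/493 443/493 -6 -2 S
1 9/8 9/16 -27/32 45/32 -6 -3 E
2 90/49 18/13 -1026/637 1611/637 -5 -3 N
3 45/61 9/5 -387/305 999/610 -5 -2 W
4 10/17 18/29 -298/493 443/493 -6 -2 S
5 9/8 9/16 -27/32 45/32 -6 -3 E
final -5 -3 N

n=0: pose=(-6,-2,S); sL=10/17, sR=18/29; mL=-298/493, mR=443/493; mL+mR=5/17 → advance +1; mR−mL=741/493 → turn +1·90°
n=1: pose=(-6,-3,E); sL=9/8, sR=9/16; mL=-27/32, mR=45/32; mL+mR=9/16 → advance +1; mR−mL=9/4 → turn +1·90°
n=2: pose=(-5,-3,N); sL=90/49, sR=18/13; mL=-1026/637, mR=1611/637; mL+mR=45/49 → advance +1; mR−mL=2637/637 → turn +1·90°
n=3: pose=(-5,-2,W); sL=45/61, sR=9/5; mL=-387/305, mR=999/610; mL+mR=45/122 → advance +1; mR−mL=1773/610 → turn +1·90°
n=4: pose=(-6,-2,S); sL=10/17, sR=18/29; mL=-298/493, mR=443/493; mL+mR=5/17 → advance +1; mR−mL=741/493 → turn +1·90°
n=5: pose=(-6,-3,E); sL=9/8, sR=9/16; mL=-27/32, mR=45/32; mL+mR=9/16 → advance +1; mR−mL=9/4 → turn +1·90°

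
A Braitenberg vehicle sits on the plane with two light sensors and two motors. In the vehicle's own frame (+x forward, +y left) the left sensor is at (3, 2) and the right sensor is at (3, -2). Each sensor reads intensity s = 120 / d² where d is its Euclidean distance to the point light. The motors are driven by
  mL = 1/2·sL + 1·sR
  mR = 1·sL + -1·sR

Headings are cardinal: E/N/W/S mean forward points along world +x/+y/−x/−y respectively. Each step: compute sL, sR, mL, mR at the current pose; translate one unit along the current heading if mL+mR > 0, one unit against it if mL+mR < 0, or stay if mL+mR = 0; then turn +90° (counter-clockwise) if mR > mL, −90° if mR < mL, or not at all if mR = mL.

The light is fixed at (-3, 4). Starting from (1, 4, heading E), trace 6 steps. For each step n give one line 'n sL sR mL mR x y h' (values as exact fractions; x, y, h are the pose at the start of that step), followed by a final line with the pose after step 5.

n=0: pose=(1,4,E); sL=120/53, sR=120/53; mL=180/53, mR=0; mL+mR=180/53 → advance +1; mR−mL=-180/53 → turn -1·90°
n=1: pose=(2,4,S); sL=60/29, sR=20/3; mL=670/87, mR=-400/87; mL+mR=90/29 → advance +1; mR−mL=-1070/87 → turn -1·90°
n=2: pose=(2,3,W); sL=120/13, sR=24; mL=372/13, mR=-192/13; mL+mR=180/13 → advance +1; mR−mL=-564/13 → turn -1·90°
n=3: pose=(1,3,N); sL=15, sR=3; mL=21/2, mR=12; mL+mR=45/2 → advance +1; mR−mL=3/2 → turn +1·90°
n=4: pose=(1,4,W); sL=24, sR=24; mL=36, mR=0; mL+mR=36 → advance +1; mR−mL=-36 → turn -1·90°
n=5: pose=(0,4,N); sL=12, sR=60/17; mL=162/17, mR=144/17; mL+mR=18 → advance +1; mR−mL=-18/17 → turn -1·90°

0 120/53 120/53 180/53 0 1 4 E
1 60/29 20/3 670/87 -400/87 2 4 S
2 120/13 24 372/13 -192/13 2 3 W
3 15 3 21/2 12 1 3 N
4 24 24 36 0 1 4 W
5 12 60/17 162/17 144/17 0 4 N
final 0 5 E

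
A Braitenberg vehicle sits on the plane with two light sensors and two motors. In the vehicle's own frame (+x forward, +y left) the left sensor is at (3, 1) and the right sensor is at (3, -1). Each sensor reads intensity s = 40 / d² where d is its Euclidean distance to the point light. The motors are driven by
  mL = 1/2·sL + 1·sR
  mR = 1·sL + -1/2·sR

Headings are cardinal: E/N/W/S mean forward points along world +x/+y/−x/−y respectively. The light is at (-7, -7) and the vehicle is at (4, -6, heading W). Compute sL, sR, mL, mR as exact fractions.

left sensor world pos  = (1, -7); dL² = 64
right sensor world pos = (1, -5); dR² = 68
sL = 40/64 = 5/8
sR = 40/68 = 10/17
mL = 1/2·sL + 1·sR = 245/272
mR = 1·sL + -1/2·sR = 45/136

5/8 10/17 245/272 45/136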